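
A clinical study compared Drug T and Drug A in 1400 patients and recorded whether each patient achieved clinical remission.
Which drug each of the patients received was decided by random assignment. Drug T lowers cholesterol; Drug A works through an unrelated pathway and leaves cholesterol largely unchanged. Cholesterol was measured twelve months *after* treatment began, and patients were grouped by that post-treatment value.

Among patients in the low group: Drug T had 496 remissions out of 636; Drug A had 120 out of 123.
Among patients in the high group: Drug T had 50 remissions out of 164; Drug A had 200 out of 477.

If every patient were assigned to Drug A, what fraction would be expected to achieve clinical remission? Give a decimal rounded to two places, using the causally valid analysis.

0.53

Cholesterol lies on the pathway drug → cholesterol → outcome, so adjusting for it blocks the indirect effect. For the total causal effect of drug, use the unadjusted pooled rates.
So P(outcome | do(Drug A)) is just the pooled rate for Drug A: 320/600 = 0.533.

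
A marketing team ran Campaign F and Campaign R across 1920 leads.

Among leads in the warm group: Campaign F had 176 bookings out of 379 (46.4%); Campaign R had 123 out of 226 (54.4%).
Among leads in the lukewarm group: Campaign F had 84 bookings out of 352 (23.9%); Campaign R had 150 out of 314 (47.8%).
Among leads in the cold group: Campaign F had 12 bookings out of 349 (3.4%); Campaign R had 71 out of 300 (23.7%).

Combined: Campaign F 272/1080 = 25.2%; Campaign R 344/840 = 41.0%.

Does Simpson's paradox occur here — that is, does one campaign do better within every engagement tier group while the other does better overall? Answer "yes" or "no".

no

Within each engagement tier level (warm 46.4% vs 54.4%; lukewarm 23.9% vs 47.8%; cold 3.4% vs 23.7%), Campaign R has the higher rate every time. Pooled: 25.2% vs 41.0% — Campaign R has the higher rate overall. They agree.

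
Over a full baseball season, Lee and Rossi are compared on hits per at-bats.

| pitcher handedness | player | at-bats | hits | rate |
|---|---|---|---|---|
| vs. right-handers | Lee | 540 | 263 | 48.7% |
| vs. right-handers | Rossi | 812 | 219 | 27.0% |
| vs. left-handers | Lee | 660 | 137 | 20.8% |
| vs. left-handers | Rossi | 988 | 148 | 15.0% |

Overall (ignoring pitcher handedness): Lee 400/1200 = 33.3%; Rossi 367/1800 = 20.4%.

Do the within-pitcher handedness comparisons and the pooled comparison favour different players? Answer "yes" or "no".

no

Within each pitcher handedness level (vs. right-handers 48.7% vs 27.0%; vs. left-handers 20.8% vs 15.0%), Lee has the higher rate every time. Pooled: 33.3% vs 20.4% — Lee has the higher rate overall. They agree.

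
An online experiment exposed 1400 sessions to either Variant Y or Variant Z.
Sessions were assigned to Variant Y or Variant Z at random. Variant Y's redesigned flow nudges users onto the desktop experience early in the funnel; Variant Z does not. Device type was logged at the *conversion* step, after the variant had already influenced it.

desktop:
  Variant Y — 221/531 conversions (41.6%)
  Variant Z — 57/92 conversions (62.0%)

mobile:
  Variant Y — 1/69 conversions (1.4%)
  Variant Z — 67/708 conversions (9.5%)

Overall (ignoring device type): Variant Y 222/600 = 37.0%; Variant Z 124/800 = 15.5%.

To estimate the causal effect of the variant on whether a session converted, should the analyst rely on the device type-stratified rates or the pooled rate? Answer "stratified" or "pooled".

pooled

The distribution of device type is itself part of what the variant does — it is an intermediate outcome. Holding it fixed would remove that part of the effect; the total effect is the pooled difference.
Pooled: Variant Y 37.0% vs Variant Z 15.5%; Variant Y is higher overall.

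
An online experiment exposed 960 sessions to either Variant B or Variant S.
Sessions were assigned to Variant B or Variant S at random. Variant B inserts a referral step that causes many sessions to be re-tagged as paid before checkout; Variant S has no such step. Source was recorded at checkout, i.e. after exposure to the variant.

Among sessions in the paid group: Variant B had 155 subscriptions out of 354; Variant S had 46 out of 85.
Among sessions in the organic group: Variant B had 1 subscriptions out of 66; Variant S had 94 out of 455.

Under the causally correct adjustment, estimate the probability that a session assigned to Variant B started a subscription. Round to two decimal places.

Stratifying would compare variants among sessions the variants themselves sorted into traffic source groups — a form of selection on an intermediate. The unconditioned pooled rates give the total causal effect.
So P(outcome | do(Variant B)) is just the pooled rate for Variant B: 156/420 = 0.371.

0.37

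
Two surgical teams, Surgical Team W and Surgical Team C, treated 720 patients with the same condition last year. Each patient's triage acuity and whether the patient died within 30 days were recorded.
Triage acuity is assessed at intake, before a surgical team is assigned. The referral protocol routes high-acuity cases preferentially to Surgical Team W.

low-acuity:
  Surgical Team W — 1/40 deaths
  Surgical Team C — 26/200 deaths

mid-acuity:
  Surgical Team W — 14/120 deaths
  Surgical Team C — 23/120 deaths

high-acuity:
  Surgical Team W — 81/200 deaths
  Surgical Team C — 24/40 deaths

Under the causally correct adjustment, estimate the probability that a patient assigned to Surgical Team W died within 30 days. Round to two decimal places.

Triage acuity is set before the surgical team has any effect — it is not caused by the surgical team — and it independently drives the outcome. That makes it a confounder, so the causal comparison is within triage acuity levels.
Standardising Surgical Team W to the population triage acuity mix: 0.333·1/40 + 0.333·14/120 + 0.333·81/200 = 0.182.

0.18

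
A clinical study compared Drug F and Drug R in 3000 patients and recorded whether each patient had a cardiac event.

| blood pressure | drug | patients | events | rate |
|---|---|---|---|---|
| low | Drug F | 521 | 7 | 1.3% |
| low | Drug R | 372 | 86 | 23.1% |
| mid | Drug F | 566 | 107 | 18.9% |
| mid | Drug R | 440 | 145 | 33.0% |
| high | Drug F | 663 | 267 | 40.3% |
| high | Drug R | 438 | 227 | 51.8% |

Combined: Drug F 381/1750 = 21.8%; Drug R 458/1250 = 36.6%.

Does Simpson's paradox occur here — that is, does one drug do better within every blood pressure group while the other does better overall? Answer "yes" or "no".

no

Within each blood pressure level (low 1.3% vs 23.1%; mid 18.9% vs 33.0%; high 40.3% vs 51.8%), Drug F has the lower rate every time. Pooled: 21.8% vs 36.6% — Drug F has the lower rate overall. They agree.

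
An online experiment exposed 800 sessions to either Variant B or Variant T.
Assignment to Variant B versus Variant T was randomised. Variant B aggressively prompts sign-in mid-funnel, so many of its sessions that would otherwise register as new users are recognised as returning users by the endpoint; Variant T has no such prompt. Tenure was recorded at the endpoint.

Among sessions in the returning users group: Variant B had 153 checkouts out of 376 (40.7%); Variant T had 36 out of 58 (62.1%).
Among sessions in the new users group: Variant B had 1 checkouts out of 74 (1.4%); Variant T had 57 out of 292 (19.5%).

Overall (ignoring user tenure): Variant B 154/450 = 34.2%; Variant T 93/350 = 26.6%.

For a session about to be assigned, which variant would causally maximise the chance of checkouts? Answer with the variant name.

Variant B

Within every user tenure level Variant T has the higher rate, yet pooled Variant B does — Simpson's reversal.
User tenure here is a post-treatment variable shaped by the variant; conditioning on it would introduce bias rather than remove it. The overall comparison is the causal one.
Pooled: Variant B 34.2% vs Variant T 26.6%; Variant B is higher overall.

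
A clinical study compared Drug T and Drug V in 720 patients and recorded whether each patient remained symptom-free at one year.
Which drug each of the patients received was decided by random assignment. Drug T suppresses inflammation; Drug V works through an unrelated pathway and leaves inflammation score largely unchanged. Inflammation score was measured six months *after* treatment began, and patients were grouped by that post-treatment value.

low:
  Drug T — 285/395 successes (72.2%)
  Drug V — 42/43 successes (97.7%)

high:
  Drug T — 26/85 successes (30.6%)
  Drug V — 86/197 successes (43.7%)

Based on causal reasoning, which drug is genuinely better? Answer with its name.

Within every inflammation score level Drug V has the higher rate, yet pooled Drug T does — Simpson's reversal.
Stratifying would compare drugs among patients the drugs themselves sorted into inflammation score groups — a form of selection on an intermediate. The unconditioned pooled rates give the total causal effect.
Pooled: Drug T 64.8% vs Drug V 53.3%; Drug T is higher overall.

Drug T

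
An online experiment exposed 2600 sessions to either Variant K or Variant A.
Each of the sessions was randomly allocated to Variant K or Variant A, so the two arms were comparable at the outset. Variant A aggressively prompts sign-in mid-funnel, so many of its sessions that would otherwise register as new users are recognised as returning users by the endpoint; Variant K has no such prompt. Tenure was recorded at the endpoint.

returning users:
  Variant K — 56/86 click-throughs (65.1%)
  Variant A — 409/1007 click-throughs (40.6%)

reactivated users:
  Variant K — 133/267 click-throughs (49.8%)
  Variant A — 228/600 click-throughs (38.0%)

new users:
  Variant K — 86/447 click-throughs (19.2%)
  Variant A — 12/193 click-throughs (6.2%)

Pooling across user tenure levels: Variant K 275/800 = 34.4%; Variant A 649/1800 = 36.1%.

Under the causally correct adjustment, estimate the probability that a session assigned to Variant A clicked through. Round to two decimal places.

0.36

User tenure is recorded after the variant and is itself shifted by it — it sits on the causal path from variant to outcome. Conditioning on a mediator would strip out part of the effect we want; the pooled comparison gives the total causal effect.
So P(outcome | do(Variant A)) is just the pooled rate for Variant A: 649/1800 = 0.361.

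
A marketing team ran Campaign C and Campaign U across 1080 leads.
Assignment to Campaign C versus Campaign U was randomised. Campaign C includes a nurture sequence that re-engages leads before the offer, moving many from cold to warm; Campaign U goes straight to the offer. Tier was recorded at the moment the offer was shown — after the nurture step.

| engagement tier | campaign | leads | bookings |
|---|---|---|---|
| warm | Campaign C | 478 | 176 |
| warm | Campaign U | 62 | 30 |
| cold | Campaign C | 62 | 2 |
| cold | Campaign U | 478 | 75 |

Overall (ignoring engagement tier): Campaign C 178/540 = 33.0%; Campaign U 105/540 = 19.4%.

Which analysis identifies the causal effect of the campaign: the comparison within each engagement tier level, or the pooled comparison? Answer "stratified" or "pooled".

pooled

Engagement tier is recorded after the campaign and is itself shifted by it — it sits on the causal path from campaign to outcome. Conditioning on a mediator would strip out part of the effect we want; the pooled comparison gives the total causal effect.
Pooled: Campaign C 33.0% vs Campaign U 19.4%; Campaign C is higher overall.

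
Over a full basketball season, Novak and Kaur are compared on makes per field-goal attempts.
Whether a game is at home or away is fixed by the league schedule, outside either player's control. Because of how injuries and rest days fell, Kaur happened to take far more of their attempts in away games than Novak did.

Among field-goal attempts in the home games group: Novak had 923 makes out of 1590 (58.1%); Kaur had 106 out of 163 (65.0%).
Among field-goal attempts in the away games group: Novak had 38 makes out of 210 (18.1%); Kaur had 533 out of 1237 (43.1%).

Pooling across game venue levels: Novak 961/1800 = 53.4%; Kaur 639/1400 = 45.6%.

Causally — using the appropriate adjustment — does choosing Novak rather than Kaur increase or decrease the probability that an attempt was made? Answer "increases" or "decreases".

decreases

The stratified and pooled comparisons disagree (Kaur wins within each game venue; Novak wins overall), so the answer turns on the causal role of game venue.
Here game venue is a common cause — it drives both which player a case falls under and the outcome. The crude comparison mixes populations; the stratum-specific rates are the causally relevant ones.
Within each level — home games: 58.1% vs 65.0%; away games: 18.1% vs 43.1% — Kaur is higher every time.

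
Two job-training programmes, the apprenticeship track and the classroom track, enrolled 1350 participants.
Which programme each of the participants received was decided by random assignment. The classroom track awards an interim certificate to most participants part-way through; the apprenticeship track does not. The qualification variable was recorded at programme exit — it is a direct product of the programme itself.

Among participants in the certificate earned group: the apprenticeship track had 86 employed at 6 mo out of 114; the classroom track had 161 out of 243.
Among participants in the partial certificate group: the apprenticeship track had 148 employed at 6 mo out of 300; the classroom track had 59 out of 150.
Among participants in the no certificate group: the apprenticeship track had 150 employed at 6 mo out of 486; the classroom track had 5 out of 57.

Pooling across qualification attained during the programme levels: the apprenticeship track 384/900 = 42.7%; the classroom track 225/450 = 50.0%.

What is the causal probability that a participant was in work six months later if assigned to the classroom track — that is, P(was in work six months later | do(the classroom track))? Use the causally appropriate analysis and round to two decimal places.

The stratified and pooled comparisons disagree (the apprenticeship track wins within each qualification attained during the programme; the classroom track wins overall), so the answer turns on the causal role of qualification attained during the programme.
Qualification attained during the programme here is a post-treatment variable shaped by the programme; conditioning on it would introduce bias rather than remove it. The overall comparison is the causal one.
So P(outcome | do(the classroom track)) is just the pooled rate for the classroom track: 225/450 = 0.500.

0.50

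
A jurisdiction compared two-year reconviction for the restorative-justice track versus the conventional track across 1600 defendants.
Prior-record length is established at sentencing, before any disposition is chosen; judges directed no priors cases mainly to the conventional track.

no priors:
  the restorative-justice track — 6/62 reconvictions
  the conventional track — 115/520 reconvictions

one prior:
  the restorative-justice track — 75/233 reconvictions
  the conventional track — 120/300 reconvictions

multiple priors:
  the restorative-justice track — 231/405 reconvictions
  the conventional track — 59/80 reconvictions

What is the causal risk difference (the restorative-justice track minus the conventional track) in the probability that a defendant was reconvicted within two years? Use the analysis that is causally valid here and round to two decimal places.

Nothing the disposition does changes prior-record length; the imbalance is an allocation artefact. With prior-record length also predicting the outcome, the pooled figure is confounded, and the within-stratum comparison is the causal one.
Adjusting over the population distribution of prior-record length: 0.364·(0.097−0.221) + 0.333·(0.322−0.400) + 0.303·(0.570−0.738) = -0.122.

-0.12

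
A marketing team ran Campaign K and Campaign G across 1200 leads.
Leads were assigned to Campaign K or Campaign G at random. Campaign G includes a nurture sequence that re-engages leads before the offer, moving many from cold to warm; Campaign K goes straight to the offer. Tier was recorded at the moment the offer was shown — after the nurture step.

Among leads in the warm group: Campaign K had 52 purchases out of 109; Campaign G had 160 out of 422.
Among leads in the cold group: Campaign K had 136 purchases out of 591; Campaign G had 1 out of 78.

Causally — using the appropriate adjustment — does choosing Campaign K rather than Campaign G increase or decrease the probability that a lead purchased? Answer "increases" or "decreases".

Because the campaign influences engagement tier, engagement tier is a post-treatment mediator, not a confounder. Stratifying on it would bias the estimate; the causal effect is the crude pooled difference.
Pooled: Campaign K 26.9% vs Campaign G 32.2%; Campaign G is higher overall.

decreases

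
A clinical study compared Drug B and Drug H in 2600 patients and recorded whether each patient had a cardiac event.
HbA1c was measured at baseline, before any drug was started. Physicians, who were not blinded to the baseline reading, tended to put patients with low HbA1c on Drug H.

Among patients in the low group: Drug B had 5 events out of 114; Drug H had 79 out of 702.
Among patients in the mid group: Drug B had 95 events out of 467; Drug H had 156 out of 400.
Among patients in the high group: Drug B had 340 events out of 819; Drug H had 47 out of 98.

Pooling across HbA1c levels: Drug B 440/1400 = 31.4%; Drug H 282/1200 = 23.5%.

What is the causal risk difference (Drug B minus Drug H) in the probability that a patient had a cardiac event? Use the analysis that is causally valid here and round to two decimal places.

-0.11

The HbA1c-specific comparison favours Drug B throughout, but the pooled figures favour Drug H. The question is whether to condition on HbA1c.
Since HbA1c is a pre-existing factor (not a product of the drug) and it affects the outcome on its own, it is a confounder. The stratified rates, not the pooled rate, identify the causal effect.
Adjusting over the population distribution of HbA1c: 0.314·(0.044−0.113) + 0.333·(0.203−0.390) + 0.353·(0.415−0.480) = -0.107.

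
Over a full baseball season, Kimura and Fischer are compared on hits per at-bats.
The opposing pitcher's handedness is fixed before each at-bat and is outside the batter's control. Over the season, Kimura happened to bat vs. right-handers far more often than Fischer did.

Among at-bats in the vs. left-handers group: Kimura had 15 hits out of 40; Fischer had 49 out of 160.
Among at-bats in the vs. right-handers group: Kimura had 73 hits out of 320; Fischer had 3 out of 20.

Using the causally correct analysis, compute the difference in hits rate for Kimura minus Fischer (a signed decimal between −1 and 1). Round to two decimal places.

+0.07

The stratified and pooled comparisons disagree (Kimura wins within each pitcher handedness; Fischer wins overall), so the answer turns on the causal role of pitcher handedness.
Pitcher handedness is set before the player has any effect — it is not caused by the player — and it independently drives the outcome. That makes it a confounder, so the causal comparison is within pitcher handedness levels.
Adjusting over the population distribution of pitcher handedness: 0.370·(0.375−0.306) + 0.630·(0.228−0.150) = +0.075.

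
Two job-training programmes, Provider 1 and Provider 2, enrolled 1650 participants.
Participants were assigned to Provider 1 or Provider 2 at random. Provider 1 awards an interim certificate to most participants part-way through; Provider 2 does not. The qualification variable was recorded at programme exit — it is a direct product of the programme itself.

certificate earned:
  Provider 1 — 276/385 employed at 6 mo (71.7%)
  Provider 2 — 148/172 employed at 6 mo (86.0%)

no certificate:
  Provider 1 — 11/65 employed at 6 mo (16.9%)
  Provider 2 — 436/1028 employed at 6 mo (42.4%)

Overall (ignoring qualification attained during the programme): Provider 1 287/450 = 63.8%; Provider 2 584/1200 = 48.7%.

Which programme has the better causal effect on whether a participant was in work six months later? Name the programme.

Provider 1

Within every qualification attained during the programme level Provider 2 has the higher rate, yet pooled Provider 1 does — Simpson's reversal.
Qualification attained during the programme is downstream of the programme. One should not condition on a consequence of treatment, so the overall rates are the right comparison.
Pooled: Provider 1 63.8% vs Provider 2 48.7%; Provider 1 is higher overall.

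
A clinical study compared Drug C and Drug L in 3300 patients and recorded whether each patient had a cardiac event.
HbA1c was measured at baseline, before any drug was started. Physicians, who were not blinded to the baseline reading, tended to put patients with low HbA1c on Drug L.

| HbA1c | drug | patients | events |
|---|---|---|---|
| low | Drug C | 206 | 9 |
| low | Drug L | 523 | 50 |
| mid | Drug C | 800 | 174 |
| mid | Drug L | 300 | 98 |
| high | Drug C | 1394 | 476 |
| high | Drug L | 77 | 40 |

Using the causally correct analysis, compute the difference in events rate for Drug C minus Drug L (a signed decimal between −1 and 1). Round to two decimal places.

-0.13

HbA1c satisfies the back-door criterion: it is not a descendant of the drug, and it blocks the spurious path from drug to outcome. Adjusting for it (i.e., using the within-HbA1c rates) gives the causal effect.
Adjusting over the population distribution of HbA1c: 0.221·(0.044−0.096) + 0.333·(0.217−0.327) + 0.446·(0.341−0.519) = -0.127.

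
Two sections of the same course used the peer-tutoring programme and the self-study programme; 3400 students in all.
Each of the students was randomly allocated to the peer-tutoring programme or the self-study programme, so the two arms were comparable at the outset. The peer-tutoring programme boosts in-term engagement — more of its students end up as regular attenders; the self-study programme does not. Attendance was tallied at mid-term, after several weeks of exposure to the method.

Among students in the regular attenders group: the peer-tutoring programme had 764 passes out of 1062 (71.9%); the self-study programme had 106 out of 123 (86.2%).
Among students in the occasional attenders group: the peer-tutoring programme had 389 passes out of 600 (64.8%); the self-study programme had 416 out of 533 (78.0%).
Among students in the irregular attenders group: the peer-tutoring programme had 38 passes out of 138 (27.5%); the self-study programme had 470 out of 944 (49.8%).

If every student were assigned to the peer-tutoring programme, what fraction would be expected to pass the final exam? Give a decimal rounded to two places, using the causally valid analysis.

0.66

Mid-term attendance is downstream of the teaching method. One should not condition on a consequence of treatment, so the overall rates are the right comparison.
So P(outcome | do(the peer-tutoring programme)) is just the pooled rate for the peer-tutoring programme: 1191/1800 = 0.662.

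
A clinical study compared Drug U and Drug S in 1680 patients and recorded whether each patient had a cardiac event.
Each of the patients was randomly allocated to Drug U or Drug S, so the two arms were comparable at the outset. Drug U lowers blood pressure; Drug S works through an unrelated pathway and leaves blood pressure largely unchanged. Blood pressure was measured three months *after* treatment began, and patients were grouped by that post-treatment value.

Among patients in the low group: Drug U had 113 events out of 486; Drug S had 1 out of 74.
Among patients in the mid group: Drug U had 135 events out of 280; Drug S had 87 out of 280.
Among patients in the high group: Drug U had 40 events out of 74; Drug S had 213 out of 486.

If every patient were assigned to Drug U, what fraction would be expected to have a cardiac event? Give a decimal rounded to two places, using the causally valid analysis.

The stratified and pooled comparisons disagree (Drug S wins within each blood pressure; Drug U wins overall), so the answer turns on the causal role of blood pressure.
Stratifying would compare drugs among patients the drugs themselves sorted into blood pressure groups — a form of selection on an intermediate. The unconditioned pooled rates give the total causal effect.
So P(outcome | do(Drug U)) is just the pooled rate for Drug U: 288/840 = 0.343.

0.34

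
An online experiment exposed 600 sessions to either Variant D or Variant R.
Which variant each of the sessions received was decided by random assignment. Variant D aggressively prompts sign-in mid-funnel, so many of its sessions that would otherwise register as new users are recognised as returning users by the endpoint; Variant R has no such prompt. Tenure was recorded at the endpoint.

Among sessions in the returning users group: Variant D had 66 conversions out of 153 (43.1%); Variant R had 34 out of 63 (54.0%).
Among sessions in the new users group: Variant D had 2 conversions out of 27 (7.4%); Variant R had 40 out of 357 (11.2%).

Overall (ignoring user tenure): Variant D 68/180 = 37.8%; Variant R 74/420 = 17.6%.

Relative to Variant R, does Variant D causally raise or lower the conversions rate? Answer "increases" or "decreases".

User tenure lies on the pathway variant → user tenure → outcome, so adjusting for it blocks the indirect effect. For the total causal effect of variant, use the unadjusted pooled rates.
Pooled: Variant D 37.8% vs Variant R 17.6%; Variant D is higher overall.

increases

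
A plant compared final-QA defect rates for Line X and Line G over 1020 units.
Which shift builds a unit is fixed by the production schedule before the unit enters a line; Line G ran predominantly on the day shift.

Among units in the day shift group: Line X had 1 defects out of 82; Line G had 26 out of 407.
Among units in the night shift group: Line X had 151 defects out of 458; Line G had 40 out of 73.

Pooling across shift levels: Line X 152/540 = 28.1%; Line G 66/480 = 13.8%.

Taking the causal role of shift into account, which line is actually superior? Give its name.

Within every shift level Line X has the lower rate, yet pooled Line G does — Simpson's reversal.
Nothing the line does changes shift; the imbalance is an allocation artefact. With shift also predicting the outcome, the pooled figure is confounded, and the within-stratum comparison is the causal one.
Within each level — day shift: 1.2% vs 6.4%; night shift: 33.0% vs 54.8% — Line X is lower every time.

Line X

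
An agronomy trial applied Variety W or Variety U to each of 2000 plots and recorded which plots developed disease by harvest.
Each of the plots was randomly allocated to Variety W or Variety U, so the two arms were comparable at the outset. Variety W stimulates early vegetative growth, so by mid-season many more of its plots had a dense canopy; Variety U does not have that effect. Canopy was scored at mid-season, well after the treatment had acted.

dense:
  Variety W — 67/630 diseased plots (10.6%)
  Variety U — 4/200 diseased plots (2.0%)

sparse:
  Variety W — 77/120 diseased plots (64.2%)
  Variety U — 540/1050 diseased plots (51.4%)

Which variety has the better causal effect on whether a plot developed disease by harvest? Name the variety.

Variety W

Within every mid-season canopy level Variety U has the lower rate, yet pooled Variety W does — Simpson's reversal.
Mid-season canopy is downstream of the variety. One should not condition on a consequence of treatment, so the overall rates are the right comparison.
Pooled: Variety W 19.2% vs Variety U 43.5%; Variety W is lower overall.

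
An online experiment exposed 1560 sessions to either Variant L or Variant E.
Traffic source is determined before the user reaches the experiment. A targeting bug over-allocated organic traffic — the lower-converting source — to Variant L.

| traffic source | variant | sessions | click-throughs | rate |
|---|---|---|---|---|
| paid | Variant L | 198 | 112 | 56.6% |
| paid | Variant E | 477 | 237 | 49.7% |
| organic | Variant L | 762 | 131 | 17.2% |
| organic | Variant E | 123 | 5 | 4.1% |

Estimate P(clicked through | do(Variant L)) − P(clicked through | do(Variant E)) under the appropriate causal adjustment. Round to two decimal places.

+0.10

The stratified and pooled comparisons disagree (Variant L wins within each traffic source; Variant E wins overall), so the answer turns on the causal role of traffic source.
Traffic source differs across variants for reasons unrelated to any effect of the variant itself, and it separately predicts the outcome — a classic confounder. We must compare within traffic source levels.
Adjusting over the population distribution of traffic source: 0.433·(0.566−0.497) + 0.567·(0.172−0.041) = +0.104.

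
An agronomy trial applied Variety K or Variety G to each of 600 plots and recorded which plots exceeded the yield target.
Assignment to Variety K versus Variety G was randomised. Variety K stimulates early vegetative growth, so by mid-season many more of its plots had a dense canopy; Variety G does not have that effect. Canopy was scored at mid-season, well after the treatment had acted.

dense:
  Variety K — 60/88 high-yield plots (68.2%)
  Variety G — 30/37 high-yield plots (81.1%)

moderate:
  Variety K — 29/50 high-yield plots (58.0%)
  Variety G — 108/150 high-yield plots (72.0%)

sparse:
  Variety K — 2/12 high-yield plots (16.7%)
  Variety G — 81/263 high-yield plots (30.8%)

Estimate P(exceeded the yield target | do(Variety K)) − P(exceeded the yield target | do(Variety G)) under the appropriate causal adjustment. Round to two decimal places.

Within every mid-season canopy level Variety G has the higher rate, yet pooled Variety K does — Simpson's reversal.
Mid-season canopy here is a post-treatment variable shaped by the variety; conditioning on it would introduce bias rather than remove it. The overall comparison is the causal one.
The causal difference is the pooled difference: 0.607 − 0.487 = +0.120.

+0.12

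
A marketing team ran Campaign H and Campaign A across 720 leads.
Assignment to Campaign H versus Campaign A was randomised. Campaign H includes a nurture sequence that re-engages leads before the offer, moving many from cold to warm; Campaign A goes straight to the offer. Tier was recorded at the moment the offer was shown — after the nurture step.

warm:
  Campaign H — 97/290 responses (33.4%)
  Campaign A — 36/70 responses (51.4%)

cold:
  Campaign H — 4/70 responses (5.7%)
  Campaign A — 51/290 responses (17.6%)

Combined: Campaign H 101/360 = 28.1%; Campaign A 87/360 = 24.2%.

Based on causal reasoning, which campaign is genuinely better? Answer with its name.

Campaign H

The engagement tier-specific comparison favours Campaign A throughout, but the pooled figures favour Campaign H. The question is whether to condition on engagement tier.
Stratifying would compare campaigns among leads the campaigns themselves sorted into engagement tier groups — a form of selection on an intermediate. The unconditioned pooled rates give the total causal effect.
Pooled: Campaign H 28.1% vs Campaign A 24.2%; Campaign H is higher overall.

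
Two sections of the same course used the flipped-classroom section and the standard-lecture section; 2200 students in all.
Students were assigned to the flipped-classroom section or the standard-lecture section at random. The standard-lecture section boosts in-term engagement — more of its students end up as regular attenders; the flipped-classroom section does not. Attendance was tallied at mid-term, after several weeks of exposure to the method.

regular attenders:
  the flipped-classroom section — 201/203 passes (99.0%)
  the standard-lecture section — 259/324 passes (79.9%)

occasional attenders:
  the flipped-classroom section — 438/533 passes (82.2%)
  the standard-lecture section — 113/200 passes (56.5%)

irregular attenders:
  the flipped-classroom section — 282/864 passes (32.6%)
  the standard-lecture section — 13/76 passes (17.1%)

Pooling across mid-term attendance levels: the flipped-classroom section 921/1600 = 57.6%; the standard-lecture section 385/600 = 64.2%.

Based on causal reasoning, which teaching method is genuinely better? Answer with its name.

Mid-term attendance here is a post-treatment variable shaped by the teaching method; conditioning on it would introduce bias rather than remove it. The overall comparison is the causal one.
Pooled: the flipped-classroom section 57.6% vs the standard-lecture section 64.2%; the standard-lecture section is higher overall.

the standard-lecture section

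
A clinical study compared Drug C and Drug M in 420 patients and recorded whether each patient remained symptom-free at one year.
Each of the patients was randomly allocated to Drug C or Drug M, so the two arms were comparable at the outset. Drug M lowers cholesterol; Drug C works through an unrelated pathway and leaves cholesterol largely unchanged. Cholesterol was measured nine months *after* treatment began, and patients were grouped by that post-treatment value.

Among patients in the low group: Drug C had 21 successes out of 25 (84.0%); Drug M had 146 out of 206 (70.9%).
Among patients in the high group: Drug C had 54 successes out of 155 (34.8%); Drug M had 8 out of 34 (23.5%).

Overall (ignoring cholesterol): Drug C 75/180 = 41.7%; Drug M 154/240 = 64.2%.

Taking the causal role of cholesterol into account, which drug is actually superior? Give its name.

Drug M

Cholesterol lies on the pathway drug → cholesterol → outcome, so adjusting for it blocks the indirect effect. For the total causal effect of drug, use the unadjusted pooled rates.
Pooled: Drug C 41.7% vs Drug M 64.2%; Drug M is higher overall.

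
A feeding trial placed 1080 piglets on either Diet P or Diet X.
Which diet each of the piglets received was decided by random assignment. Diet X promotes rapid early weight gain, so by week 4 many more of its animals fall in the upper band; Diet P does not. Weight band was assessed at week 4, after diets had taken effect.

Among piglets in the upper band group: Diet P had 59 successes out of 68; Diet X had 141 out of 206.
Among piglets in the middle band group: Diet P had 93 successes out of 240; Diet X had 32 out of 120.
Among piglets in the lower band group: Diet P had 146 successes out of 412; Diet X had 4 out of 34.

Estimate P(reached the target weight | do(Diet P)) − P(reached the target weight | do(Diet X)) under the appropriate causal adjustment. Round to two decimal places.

Within every week-4 weight band level Diet P has the higher rate, yet pooled Diet X does — Simpson's reversal.
Week-4 weight band is recorded after the diet and is itself shifted by it — it sits on the causal path from diet to outcome. Conditioning on a mediator would strip out part of the effect we want; the pooled comparison gives the total causal effect.
The causal difference is the pooled difference: 0.414 − 0.492 = -0.078.

-0.08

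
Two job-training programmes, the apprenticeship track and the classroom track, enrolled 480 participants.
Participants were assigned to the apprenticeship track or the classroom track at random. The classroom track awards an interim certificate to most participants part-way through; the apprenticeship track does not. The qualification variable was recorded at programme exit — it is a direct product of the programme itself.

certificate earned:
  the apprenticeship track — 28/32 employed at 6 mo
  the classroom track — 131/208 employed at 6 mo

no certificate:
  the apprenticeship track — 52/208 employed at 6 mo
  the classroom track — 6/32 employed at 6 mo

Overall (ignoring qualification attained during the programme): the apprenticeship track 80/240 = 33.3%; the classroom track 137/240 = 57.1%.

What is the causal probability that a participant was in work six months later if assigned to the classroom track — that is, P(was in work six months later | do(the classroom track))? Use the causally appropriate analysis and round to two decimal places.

the apprenticeship track is higher inside every qualification attained during the programme stratum but the classroom track is higher in aggregate. Whether to stratify depends on how qualification attained during the programme relates to the programme.
Qualification attained during the programme lies on the pathway programme → qualification attained during the programme → outcome, so adjusting for it blocks the indirect effect. For the total causal effect of programme, use the unadjusted pooled rates.
So P(outcome | do(the classroom track)) is just the pooled rate for the classroom track: 137/240 = 0.571.

0.57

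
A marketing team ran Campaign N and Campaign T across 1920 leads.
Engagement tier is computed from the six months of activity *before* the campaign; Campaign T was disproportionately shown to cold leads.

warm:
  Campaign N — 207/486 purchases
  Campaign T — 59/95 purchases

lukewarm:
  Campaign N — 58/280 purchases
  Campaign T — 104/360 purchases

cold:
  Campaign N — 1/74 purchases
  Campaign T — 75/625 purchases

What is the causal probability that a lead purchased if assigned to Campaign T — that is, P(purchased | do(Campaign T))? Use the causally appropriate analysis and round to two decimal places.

0.33

The stratified and pooled comparisons disagree (Campaign T wins within each engagement tier; Campaign N wins overall), so the answer turns on the causal role of engagement tier.
Since engagement tier is a pre-existing factor (not a product of the campaign) and it affects the outcome on its own, it is a confounder. The stratified rates, not the pooled rate, identify the causal effect.
Standardising Campaign T to the population engagement tier mix: 0.303·59/95 + 0.333·104/360 + 0.364·75/625 = 0.328.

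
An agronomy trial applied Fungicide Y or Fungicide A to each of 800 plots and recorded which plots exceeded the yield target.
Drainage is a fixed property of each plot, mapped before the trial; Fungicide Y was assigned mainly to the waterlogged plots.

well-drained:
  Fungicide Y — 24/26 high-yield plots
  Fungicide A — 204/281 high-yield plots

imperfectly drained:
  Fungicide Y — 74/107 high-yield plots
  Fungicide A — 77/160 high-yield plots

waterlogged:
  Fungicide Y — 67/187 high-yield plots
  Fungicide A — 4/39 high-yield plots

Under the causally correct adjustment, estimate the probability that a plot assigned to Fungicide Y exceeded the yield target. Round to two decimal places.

Nothing the fungicide does changes field drainage; the imbalance is an allocation artefact. With field drainage also predicting the outcome, the pooled figure is confounded, and the within-stratum comparison is the causal one.
Standardising Fungicide Y to the population field drainage mix: 0.384·24/26 + 0.334·74/107 + 0.282·67/187 = 0.686.

0.69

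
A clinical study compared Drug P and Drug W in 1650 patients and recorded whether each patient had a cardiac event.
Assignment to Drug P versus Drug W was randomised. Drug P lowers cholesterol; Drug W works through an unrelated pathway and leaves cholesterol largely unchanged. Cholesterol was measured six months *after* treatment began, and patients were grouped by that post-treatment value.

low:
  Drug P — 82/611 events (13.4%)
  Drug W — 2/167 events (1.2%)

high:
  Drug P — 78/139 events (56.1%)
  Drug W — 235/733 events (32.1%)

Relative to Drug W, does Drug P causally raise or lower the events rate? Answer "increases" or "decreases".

Cholesterol is downstream of the drug. One should not condition on a consequence of treatment, so the overall rates are the right comparison.
Pooled: Drug P 21.3% vs Drug W 26.3%; Drug P is lower overall.

decreases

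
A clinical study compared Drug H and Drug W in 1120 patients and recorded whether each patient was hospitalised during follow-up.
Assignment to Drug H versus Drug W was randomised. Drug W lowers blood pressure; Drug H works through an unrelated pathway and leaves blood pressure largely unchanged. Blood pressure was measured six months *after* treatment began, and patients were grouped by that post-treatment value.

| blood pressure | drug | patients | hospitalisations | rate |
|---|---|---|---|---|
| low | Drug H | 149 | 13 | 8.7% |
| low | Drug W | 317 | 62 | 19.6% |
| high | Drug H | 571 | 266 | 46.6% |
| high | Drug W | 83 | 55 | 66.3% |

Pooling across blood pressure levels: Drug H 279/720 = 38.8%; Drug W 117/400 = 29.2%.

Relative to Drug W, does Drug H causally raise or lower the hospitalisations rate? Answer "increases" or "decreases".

increases

Drug H is lower inside every blood pressure stratum but Drug W is lower in aggregate. Whether to stratify depends on how blood pressure relates to the drug.
Blood pressure lies on the pathway drug → blood pressure → outcome, so adjusting for it blocks the indirect effect. For the total causal effect of drug, use the unadjusted pooled rates.
Pooled: Drug H 38.8% vs Drug W 29.2%; Drug W is lower overall.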